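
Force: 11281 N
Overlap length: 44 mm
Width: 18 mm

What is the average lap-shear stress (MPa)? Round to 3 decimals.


Average shear stress = F / (overlap * width)
= 11281 / (44 * 18)
= 14.244 MPa

14.244


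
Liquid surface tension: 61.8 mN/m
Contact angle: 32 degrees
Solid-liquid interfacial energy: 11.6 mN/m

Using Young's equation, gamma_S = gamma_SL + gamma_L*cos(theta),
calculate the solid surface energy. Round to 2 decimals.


gamma_S = 11.6 + 61.8 * cos(32)
= 64.01 mN/m

64.01


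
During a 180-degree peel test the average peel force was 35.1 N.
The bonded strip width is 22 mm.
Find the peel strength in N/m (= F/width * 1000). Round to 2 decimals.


Peel strength = F/width * 1000
= 35.1 / 22 * 1000
= 1595.45 N/m

1595.45


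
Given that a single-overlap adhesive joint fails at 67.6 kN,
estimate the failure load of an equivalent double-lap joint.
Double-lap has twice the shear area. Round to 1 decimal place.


Double-lap factor = 2
Expected load = 67.6 * 2 = 135.2 kN

135.2


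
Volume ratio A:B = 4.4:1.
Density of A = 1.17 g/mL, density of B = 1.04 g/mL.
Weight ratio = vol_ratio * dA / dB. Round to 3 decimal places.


Wt ratio = 4.4 * 1.17 / 1.04
= 4.950

4.950


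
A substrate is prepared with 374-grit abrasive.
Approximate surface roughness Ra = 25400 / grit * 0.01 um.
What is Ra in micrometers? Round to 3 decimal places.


Ra = 25400 / 374 * 0.01 = 0.679 um

0.679


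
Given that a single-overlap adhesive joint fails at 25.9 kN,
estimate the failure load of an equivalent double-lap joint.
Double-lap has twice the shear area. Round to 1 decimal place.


Double-lap factor = 2
Expected load = 25.9 * 2 = 51.8 kN

51.8


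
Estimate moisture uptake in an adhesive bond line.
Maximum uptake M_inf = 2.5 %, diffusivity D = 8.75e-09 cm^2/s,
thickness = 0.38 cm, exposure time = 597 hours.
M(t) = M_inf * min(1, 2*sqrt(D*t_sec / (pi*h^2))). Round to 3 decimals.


Convert time: 597 h = 2149200 s
ratio = min(1, 2*sqrt(8.75e-09*2149200/(pi*0.38^2)))
= 0.407206
M(t) = 2.5 * 0.407206 = 1.018%

1.018


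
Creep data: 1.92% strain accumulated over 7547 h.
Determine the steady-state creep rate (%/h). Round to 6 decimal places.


Rate = 1.92 / 7547 = 0.000254 %/h

0.000254


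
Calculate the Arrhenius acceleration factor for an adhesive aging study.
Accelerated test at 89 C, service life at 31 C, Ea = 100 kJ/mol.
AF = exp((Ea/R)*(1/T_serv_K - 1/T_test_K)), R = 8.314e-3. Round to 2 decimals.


T_test = 362.15 K, T_serv = 304.15 K
Ea/R = 100 / 0.008314 = 12027.90
AF = exp(12027.90 * (1/304.15 - 1/362.15))
= 563.11

563.11


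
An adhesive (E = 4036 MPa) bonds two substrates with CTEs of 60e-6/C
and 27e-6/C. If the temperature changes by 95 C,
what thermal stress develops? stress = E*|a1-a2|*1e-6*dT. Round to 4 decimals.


Stress = 4036 * |60 - 27| * 1e-6 * 95
= 12.6529 MPa

12.6529


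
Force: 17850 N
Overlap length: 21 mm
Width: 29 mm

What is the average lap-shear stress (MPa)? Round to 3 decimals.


Average shear stress = F / (overlap * width)
= 17850 / (21 * 29)
= 29.310 MPa

29.310


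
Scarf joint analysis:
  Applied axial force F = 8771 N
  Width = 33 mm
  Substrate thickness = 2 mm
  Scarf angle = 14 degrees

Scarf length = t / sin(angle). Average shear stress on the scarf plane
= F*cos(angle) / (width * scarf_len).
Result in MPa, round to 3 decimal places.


Scarf length = 2 / sin(14 deg) = 8.2671 mm
cos(14 deg) = 0.970296
Shear = 8771 * 0.970296 / (33 * 8.2671)
= 31.195 MPa

31.195


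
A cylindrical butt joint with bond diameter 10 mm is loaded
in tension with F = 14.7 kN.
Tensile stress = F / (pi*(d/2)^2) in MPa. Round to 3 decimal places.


Area = pi * (10/2)^2 = 78.5398 mm^2
Stress = 14.7*1000 / 78.5398
= 187.166 MPa

187.166


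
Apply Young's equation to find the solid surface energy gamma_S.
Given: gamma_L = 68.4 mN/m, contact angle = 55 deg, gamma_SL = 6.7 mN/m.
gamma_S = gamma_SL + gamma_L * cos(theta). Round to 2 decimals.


theta_rad = 55 * pi/180 = 0.959931
gamma_S = 6.7 + 68.4 * cos(0.959931)
= 45.93 mN/m

45.93


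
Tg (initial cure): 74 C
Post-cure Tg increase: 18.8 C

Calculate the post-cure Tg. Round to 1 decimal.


Post-cure Tg = 74 + 18.8 = 92.8 C

92.8


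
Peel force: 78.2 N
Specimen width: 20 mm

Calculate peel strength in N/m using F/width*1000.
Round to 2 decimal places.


Peel strength = 78.2 / 20 * 1000 = 3910.00 N/m

3910.00


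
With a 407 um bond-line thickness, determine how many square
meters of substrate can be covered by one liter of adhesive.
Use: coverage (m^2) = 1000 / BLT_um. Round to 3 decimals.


Coverage = 1000 / 407 = 2.457 m^2

2.457


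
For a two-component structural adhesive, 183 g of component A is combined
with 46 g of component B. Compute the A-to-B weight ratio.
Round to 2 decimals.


Weight ratio A:B = 183 / 46
= 3.98

3.98


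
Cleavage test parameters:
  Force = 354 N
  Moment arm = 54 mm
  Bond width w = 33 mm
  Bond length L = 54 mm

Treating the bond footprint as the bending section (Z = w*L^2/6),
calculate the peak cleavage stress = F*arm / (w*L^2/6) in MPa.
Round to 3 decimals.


M = 354 * 54 = 19116 N*mm
Z = 33 * 54^2 / 6 = 96228 / 6 mm^3
sigma = M / Z = 6 * 19116 / 96228 = 114696 / 96228
= 1.192 MPa

1.192


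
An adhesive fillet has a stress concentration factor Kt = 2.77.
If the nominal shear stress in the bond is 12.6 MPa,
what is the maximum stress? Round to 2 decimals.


Max stress = 12.6 * 2.77 = 34.90 MPa

34.90


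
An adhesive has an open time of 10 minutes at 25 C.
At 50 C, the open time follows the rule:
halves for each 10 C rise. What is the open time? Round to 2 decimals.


Factor = 2^((50-25)/10) = 5.6569
Open time = 10 / 5.6569 = 1.77 min

1.77


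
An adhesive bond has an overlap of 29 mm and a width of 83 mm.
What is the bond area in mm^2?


Bond area = overlap * width
= 29 * 83
= 2407 mm^2

2407


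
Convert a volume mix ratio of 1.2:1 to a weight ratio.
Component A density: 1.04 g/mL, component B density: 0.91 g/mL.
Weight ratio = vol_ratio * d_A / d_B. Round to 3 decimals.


= 1.2 * 1.04 / 0.91 = 1.371

1.371


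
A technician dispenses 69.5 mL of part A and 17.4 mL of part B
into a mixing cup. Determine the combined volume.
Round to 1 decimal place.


Combined volume = 69.5 + 17.4
= 86.9 mL

86.9


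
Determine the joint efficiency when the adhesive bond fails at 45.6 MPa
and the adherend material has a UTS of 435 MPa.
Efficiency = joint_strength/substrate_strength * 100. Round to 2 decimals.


Joint efficiency = 45.6 / 435 * 100
= 10.48%

10.48


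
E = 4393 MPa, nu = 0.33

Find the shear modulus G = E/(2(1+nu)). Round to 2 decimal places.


G = 4393 / (2 * 1.33)
= 1651.50 MPa

1651.50


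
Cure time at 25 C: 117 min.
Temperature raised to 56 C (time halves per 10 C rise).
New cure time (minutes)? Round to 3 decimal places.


Acceleration factor = 2^(31/10) = 8.5742
New time = 117 / 8.5742 = 13.646 min

13.646


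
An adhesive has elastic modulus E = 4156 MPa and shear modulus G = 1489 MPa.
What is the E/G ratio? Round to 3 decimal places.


E/G = 4156 / 1489 = 2.791

2.791


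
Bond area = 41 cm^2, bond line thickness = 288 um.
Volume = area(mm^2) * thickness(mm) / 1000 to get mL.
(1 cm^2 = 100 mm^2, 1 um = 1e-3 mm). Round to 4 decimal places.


area_mm2 = 41 * 100 = 4100
blt_mm = 288 * 1e-3 = 0.288
vol_mm3 = 4100 * 0.288 = 1180.8
vol_mL = 1180.8 / 1000 = 1.1808 mL

1.1808


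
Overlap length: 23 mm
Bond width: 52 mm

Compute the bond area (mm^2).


Bond area = 23 * 52 = 1196 mm^2

1196


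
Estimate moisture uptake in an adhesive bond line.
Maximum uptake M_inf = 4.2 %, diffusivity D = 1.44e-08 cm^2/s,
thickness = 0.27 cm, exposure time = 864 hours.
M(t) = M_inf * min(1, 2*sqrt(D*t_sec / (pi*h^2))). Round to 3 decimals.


Convert time: 864 h = 3110400 s
ratio = min(1, 2*sqrt(1.44e-08*3110400/(pi*0.27^2)))
= 0.884465
M(t) = 4.2 * 0.884465 = 3.715%

3.715


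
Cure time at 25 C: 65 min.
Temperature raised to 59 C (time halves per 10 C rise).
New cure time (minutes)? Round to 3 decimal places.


Acceleration factor = 2^(34/10) = 10.5561
New time = 65 / 10.5561 = 6.158 min

6.158


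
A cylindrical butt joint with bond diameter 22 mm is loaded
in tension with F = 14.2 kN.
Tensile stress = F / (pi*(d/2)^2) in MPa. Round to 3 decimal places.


Area = pi * (22/2)^2 = 380.1327 mm^2
Stress = 14.2*1000 / 380.1327
= 37.355 MPa

37.355


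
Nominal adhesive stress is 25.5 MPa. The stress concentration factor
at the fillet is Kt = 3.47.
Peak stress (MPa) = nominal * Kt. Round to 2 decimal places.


Peak = 25.5 * 3.47 = 88.49 MPa

88.49


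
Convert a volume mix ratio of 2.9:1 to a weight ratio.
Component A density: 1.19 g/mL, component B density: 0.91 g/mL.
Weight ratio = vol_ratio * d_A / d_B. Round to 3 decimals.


= 2.9 * 1.19 / 0.91 = 3.792

3.792


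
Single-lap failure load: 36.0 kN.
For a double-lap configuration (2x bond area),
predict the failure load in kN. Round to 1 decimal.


Failure load = 36.0 * 2 = 72.0 kN

72.0


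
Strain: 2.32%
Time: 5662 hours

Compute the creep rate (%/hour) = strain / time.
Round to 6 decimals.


Creep rate = 2.32 / 5662
= 0.000410 %/h

0.000410


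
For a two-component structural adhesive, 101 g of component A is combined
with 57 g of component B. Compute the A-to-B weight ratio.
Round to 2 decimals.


Weight ratio A:B = 101 / 57
= 1.77

1.77


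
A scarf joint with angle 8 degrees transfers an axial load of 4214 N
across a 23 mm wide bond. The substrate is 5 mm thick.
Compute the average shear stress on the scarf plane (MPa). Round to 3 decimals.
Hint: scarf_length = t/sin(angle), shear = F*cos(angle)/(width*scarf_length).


scarf_length = 5 / sin(8 deg) = 35.9265 mm
cos(8 deg) = 0.990268
shear stress = 4214 * 0.990268 / (23 * 35.9265)
= 5.050 MPa

5.050


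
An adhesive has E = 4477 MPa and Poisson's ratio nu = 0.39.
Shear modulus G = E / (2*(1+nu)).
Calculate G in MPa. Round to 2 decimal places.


G = 4477 / (2*(1+0.39))
= 4477 / 2.78
= 1610.43 MPa

1610.43


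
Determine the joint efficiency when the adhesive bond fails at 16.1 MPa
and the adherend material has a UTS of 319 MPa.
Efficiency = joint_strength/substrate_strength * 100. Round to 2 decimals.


Joint efficiency = 16.1 / 319 * 100
= 5.05%

5.05


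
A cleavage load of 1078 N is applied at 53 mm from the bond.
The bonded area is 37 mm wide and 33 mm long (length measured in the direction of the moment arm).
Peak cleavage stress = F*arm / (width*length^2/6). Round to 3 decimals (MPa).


Moment = 1078 * 53 = 57134 N*mm
Section modulus = 37 * 1089 / 6 = 40293 / 6 mm^3
Stress = 57134 / (40293 / 6) = 342804 / 40293
= 8.508 MPa

8.508


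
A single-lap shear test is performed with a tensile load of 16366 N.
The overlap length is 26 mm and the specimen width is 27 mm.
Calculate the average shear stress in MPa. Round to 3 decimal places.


Shear stress = F / (overlap * width)
= 16366 / (26 * 27)
= 16366 / 702
= 23.313 MPa

23.313


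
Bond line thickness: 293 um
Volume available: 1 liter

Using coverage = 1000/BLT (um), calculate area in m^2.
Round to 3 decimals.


1 L = 1e6 mm^3, thickness = 293 um = 0.293 mm
Area = 1e6 / 0.293 mm^2 = (1e6 / 0.293) / 1e6 m^2 = 1000 / 293 m^2
= 3.413 m^2

3.413


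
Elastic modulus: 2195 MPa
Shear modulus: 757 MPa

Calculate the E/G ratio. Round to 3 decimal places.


E / G = 2195 / 757 = 2.900

2.900


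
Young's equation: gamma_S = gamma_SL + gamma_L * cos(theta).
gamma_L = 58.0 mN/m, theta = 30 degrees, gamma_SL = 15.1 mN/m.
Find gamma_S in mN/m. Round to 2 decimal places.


cos(30 deg) = 0.866025
gamma_S = 15.1 + 58.0 * 0.866025
= 65.33 mN/m

65.33


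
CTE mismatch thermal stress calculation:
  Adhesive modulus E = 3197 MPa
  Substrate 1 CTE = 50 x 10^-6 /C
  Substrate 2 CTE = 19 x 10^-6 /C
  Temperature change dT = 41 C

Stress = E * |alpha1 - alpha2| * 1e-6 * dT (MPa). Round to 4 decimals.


delta_alpha = |50 - 19| = 31 x 10^-6/C
Stress = 3197 * 31e-6 * 41
= 4.0634 MPa

4.0634


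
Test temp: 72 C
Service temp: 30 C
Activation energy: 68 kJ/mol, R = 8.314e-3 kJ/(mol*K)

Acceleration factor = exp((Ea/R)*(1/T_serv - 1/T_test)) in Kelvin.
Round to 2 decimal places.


AF = exp((68/0.008314)*(1/303.15 - 1/345.15))
= 26.66

26.66


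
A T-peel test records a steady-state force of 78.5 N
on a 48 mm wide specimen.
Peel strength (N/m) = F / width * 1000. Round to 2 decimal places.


Peel strength = 78.5 / 48 * 1000
= 1635.42 N/m

1635.42


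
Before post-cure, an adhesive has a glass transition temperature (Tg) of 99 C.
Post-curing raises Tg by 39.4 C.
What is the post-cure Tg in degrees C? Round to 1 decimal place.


Tg_post = Tg_base + delta_Tg
= 99 + 39.4
= 138.4 C

138.4


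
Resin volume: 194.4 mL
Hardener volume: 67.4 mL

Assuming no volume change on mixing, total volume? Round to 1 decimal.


V_total = 194.4 + 67.4 = 261.8 mL

261.8


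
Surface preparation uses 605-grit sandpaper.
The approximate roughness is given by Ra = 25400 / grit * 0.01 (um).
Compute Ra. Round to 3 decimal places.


Ra = 25400 / 605 * 0.01
= 254 / 605
= 0.420 um

0.420


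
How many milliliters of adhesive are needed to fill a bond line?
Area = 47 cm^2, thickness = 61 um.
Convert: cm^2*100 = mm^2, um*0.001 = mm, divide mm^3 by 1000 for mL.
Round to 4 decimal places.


= (47 * 100) * (61 * 0.001) / 1000
= 0.2867 mL

0.2867


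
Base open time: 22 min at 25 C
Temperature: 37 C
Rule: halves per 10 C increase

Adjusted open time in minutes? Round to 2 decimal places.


Acceleration = 2^((37-25)/10) = 2.2974
Open time = 22 / 2.2974 = 9.58 min

9.58


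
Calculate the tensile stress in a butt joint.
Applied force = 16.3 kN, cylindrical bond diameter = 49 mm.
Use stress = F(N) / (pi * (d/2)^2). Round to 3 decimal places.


A = pi * 24.5^2 = 1885.7410 mm^2
sigma = 16300.0 / 1885.7410 = 8.644 MPa

8.644


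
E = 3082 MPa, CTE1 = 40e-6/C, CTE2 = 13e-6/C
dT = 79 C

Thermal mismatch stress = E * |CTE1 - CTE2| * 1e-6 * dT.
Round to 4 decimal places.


= 3082 * 27e-6 * 79
= 6.5739 MPa

6.5739


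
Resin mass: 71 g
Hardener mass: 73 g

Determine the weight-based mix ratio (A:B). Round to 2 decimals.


Ratio = 71 / 73 = 0.97

0.97


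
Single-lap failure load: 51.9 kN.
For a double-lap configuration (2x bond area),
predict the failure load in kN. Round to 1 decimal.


Failure load = 51.9 * 2 = 103.8 kN

103.8


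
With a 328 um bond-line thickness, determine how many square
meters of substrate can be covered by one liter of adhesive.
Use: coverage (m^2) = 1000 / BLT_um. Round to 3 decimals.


Coverage = 1000 / 328 = 3.049 m^2

3.049


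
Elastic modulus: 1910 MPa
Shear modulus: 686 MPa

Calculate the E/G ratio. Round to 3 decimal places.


E / G = 1910 / 686 = 2.784

2.784


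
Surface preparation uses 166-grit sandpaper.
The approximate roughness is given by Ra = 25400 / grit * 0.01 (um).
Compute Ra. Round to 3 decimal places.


Ra = 25400 / 166 * 0.01
= 254 / 166
= 1.530 um

1.530


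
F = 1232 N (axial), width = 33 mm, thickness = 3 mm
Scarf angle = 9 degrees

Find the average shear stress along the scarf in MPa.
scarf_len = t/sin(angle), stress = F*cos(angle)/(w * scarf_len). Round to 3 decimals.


scarf_len = 3/sin(9 deg) = 19.1774
cos(9 deg) = 0.987688
stress = 1232*0.987688/(33*19.1774) = 1.923 MPa

1.923


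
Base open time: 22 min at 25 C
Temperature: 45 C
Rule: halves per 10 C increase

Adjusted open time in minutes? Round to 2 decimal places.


Acceleration = 2^((45-25)/10) = 4.0000
Open time = 22 / 4.0000 = 5.50 min

5.50


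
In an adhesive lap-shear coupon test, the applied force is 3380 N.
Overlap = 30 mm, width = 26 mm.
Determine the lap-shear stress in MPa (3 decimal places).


stress = F / (overlap * width)
= 3380 / (30 * 26)
= 4.333 MPa

4.333


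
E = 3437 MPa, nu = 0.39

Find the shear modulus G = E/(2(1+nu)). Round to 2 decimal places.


G = 3437 / (2 * 1.39)
= 1236.33 MPa

1236.33


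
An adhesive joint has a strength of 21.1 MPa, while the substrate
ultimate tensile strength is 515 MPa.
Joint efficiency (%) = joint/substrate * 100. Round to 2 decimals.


Efficiency = 21.1 / 515 * 100
= 4.10%

4.10


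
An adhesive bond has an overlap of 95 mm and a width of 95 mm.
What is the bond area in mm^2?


Bond area = overlap * width
= 95 * 95
= 9025 mm^2

9025


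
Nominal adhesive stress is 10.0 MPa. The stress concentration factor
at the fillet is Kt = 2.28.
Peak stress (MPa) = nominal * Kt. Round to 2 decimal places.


Peak = 10.0 * 2.28 = 22.80 MPa

22.80


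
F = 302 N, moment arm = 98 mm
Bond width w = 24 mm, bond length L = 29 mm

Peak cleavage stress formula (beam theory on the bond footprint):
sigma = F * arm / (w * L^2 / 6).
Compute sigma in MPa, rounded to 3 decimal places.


sigma = (302 * 98) / (24 * 841 / 6)
= 29596 * 6 / 20184
= 177576 / 20184
= 8.798 MPa

8.798


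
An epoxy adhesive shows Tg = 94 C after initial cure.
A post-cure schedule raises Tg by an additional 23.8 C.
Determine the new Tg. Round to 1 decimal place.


New Tg = 94 + 23.8
= 117.8 C

117.8


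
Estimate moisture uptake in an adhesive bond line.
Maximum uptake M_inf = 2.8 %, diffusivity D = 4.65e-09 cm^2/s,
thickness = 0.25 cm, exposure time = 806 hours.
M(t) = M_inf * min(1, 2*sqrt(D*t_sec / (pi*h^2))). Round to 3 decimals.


Convert time: 806 h = 2901600 s
ratio = min(1, 2*sqrt(4.65e-09*2901600/(pi*0.25^2)))
= 0.524276
M(t) = 2.8 * 0.524276 = 1.468%

1.468


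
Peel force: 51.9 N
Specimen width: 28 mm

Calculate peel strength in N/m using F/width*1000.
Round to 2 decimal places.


Peel strength = 51.9 / 28 * 1000 = 1853.57 N/m

1853.57


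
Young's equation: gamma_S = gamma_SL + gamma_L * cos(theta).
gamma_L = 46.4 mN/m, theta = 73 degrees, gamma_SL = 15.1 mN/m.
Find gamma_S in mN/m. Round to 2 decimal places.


cos(73 deg) = 0.292372
gamma_S = 15.1 + 46.4 * 0.292372
= 28.67 mN/m

28.67


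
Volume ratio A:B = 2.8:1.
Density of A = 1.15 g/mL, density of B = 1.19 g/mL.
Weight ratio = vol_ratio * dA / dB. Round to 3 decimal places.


Wt ratio = 2.8 * 1.15 / 1.19
= 2.706

2.706


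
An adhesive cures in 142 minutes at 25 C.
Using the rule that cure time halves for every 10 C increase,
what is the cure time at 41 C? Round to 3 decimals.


Factor = 2^((41 - 25) / 10) = 3.0314
Cure time = 142 / 3.0314
= 46.843 minutes

46.843


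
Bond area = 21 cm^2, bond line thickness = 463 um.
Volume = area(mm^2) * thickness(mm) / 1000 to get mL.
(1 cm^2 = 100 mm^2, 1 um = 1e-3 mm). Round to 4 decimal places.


area_mm2 = 21 * 100 = 2100
blt_mm = 463 * 1e-3 = 0.463
vol_mm3 = 2100 * 0.463 = 972.3
vol_mL = 972.3 / 1000 = 0.9723 mL

0.9723


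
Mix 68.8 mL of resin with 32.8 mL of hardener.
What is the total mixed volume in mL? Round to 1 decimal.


Total = 68.8 + 32.8 = 101.6 mL

101.6


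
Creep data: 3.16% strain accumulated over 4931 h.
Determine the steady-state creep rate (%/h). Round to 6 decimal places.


Rate = 3.16 / 4931 = 0.000641 %/h

0.000641


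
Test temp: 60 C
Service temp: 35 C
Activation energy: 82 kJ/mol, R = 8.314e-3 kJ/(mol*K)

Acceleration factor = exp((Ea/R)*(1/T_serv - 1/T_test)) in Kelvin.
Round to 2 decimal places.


AF = exp((82/0.008314)*(1/308.15 - 1/333.15))
= 11.04

11.04


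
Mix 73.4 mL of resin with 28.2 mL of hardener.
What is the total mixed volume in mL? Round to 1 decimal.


Total = 73.4 + 28.2 = 101.6 mL

101.6


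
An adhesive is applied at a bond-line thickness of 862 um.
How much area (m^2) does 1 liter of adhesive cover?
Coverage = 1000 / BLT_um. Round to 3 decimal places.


Coverage = 1000 / 862 = 1.160 m^2

1.160


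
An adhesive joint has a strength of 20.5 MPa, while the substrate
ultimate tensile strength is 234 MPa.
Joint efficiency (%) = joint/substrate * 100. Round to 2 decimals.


Efficiency = 20.5 / 234 * 100
= 8.76%

8.76


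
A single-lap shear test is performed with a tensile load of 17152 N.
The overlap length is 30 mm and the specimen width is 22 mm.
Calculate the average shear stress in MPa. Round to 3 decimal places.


Shear stress = F / (overlap * width)
= 17152 / (30 * 22)
= 17152 / 660
= 25.988 MPa

25.988


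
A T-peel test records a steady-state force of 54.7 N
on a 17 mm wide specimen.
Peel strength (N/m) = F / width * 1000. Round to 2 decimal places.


Peel strength = 54.7 / 17 * 1000
= 3217.65 N/m

3217.65


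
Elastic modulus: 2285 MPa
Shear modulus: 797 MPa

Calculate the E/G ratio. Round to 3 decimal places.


E / G = 2285 / 797 = 2.867

2.867


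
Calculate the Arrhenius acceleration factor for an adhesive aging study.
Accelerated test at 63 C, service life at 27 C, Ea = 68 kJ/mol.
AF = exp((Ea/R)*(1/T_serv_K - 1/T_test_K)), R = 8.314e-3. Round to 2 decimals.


T_test = 336.15 K, T_serv = 300.15 K
Ea/R = 68 / 0.008314 = 8178.98
AF = exp(8178.98 * (1/300.15 - 1/336.15))
= 18.51

18.51


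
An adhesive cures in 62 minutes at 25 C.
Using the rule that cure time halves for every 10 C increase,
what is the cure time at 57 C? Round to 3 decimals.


Factor = 2^((57 - 25) / 10) = 9.1896
Cure time = 62 / 9.1896
= 6.747 minutes

6.747


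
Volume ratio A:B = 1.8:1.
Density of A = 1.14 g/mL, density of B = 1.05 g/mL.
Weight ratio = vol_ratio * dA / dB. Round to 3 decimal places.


Wt ratio = 1.8 * 1.14 / 1.05
= 1.954

1.954


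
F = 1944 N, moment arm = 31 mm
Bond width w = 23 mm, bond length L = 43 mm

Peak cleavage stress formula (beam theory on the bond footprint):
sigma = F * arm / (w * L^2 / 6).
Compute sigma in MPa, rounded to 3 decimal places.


sigma = (1944 * 31) / (23 * 1849 / 6)
= 60264 * 6 / 42527
= 361584 / 42527
= 8.502 MPa

8.502


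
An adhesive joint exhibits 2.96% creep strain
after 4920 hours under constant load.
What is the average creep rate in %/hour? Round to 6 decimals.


Creep rate = strain / time
= 2.96 / 4920
= 0.000602 %/h

0.000602


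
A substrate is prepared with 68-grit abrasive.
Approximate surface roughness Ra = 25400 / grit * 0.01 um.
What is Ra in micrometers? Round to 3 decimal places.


Ra = 25400 / 68 * 0.01 = 3.735 um

3.735


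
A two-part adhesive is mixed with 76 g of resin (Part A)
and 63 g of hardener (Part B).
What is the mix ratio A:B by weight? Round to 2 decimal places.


Mix ratio = mass_A / mass_B
= 76 / 63
= 1.21

1.21


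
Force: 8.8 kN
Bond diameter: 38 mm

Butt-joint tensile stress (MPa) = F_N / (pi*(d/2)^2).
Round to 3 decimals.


F_N = 8.8 * 1000 = 8800.0 N
A = pi*(19.0)^2 = 1134.1149 mm^2
stress = 8800.0 / 1134.1149 = 7.759 MPa

7.759


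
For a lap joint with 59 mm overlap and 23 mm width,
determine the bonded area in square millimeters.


Area = 59 * 23 = 1357 mm^2

1357


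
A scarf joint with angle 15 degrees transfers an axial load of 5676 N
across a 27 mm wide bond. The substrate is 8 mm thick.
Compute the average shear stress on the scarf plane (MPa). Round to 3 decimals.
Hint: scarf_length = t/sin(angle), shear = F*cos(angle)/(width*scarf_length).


scarf_length = 8 / sin(15 deg) = 30.9096 mm
cos(15 deg) = 0.965926
shear stress = 5676 * 0.965926 / (27 * 30.9096)
= 6.569 MPa

6.569


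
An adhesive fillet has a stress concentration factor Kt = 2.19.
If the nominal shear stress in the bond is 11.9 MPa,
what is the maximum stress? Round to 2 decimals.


Max stress = 11.9 * 2.19 = 26.06 MPa

26.06


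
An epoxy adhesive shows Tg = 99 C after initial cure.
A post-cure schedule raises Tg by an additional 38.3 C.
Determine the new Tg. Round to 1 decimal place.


New Tg = 99 + 38.3
= 137.3 C

137.3


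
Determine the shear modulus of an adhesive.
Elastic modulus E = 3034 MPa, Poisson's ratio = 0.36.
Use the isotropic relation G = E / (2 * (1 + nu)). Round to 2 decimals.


G = 3034 / (2*(1+0.36)) = 3034 / 2.72
= 1115.44 MPa

1115.44


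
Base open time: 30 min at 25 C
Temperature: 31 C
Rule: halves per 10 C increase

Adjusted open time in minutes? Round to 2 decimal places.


Acceleration = 2^((31-25)/10) = 1.5157
Open time = 30 / 1.5157 = 19.79 min

19.79


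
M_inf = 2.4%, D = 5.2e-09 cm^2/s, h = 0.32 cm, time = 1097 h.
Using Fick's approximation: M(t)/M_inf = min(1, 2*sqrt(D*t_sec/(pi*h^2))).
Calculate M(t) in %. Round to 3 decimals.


t = 3949200 s
ratio = min(1, 2*sqrt(5.2e-09*3949200/(pi*0.1024)))
= 0.505314
M(t) = 2.4 * 0.505314 = 1.213%

1.213


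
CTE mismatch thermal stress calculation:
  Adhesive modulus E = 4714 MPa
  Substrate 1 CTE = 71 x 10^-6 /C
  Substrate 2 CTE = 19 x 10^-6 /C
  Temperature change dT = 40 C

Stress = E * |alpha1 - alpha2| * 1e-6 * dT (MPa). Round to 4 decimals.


delta_alpha = |71 - 19| = 52 x 10^-6/C
Stress = 4714 * 52e-6 * 40
= 9.8051 MPa

9.8051


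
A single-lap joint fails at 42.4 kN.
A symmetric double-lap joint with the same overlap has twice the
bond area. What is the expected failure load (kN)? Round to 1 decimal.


Double-lap load = 2 * 42.4 = 84.8 kN

84.8


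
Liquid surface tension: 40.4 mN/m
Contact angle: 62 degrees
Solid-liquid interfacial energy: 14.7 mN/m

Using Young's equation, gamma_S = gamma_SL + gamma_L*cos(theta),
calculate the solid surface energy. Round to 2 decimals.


gamma_S = 14.7 + 40.4 * cos(62)
= 33.67 mN/m

33.67


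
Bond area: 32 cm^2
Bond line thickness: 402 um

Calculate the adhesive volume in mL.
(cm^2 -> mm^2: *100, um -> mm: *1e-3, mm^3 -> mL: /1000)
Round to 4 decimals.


V = 32*100 * 402*1e-3 / 1000
= 1.2864 mL

1.2864


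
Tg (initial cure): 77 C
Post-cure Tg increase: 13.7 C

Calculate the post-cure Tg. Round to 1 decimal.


Post-cure Tg = 77 + 13.7 = 90.7 C

90.7


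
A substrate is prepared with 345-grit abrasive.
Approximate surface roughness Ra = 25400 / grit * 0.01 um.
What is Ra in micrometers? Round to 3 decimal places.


Ra = 25400 / 345 * 0.01 = 0.736 um

0.736


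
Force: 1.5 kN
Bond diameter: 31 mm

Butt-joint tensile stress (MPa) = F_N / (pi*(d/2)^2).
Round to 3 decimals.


F_N = 1.5 * 1000 = 1500.0 N
A = pi*(15.5)^2 = 754.7676 mm^2
stress = 1500.0 / 754.7676 = 1.987 MPa

1.987


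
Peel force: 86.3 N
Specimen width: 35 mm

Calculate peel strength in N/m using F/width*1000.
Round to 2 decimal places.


Peel strength = 86.3 / 35 * 1000 = 2465.71 N/m

2465.71


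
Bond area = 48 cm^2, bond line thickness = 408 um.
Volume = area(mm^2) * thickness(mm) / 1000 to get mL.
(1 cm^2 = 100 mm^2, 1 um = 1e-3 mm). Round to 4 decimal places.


area_mm2 = 48 * 100 = 4800
blt_mm = 408 * 1e-3 = 0.408
vol_mm3 = 4800 * 0.408 = 1958.4
vol_mL = 1958.4 / 1000 = 1.9584 mL

1.9584


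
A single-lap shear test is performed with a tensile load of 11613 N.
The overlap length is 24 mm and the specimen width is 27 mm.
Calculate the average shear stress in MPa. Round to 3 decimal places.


Shear stress = F / (overlap * width)
= 11613 / (24 * 27)
= 11613 / 648
= 17.921 MPa

17.921


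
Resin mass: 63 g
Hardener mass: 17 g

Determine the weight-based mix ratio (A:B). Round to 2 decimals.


Ratio = 63 / 17 = 3.71

3.71


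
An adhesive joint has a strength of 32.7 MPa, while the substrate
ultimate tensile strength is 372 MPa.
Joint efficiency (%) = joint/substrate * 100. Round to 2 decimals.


Efficiency = 32.7 / 372 * 100
= 8.79%

8.79


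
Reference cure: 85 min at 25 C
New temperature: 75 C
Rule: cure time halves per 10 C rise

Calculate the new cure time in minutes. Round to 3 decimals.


factor = 2^((75-25)/10) = 32.0000
t_new = 85 / 32.0000 = 2.656 min

2.656


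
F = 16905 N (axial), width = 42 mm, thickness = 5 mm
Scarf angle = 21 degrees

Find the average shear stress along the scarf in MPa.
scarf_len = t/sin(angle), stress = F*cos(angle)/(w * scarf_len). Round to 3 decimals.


scarf_len = 5/sin(21 deg) = 13.9521
cos(21 deg) = 0.933580
stress = 16905*0.933580/(42*13.9521) = 26.933 MPa

26.933


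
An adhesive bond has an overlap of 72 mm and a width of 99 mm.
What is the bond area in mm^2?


Bond area = overlap * width
= 72 * 99
= 7128 mm^2

7128


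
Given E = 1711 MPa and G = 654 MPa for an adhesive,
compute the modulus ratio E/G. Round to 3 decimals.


E/G ratio = 1711 / 654 = 2.616

2.616


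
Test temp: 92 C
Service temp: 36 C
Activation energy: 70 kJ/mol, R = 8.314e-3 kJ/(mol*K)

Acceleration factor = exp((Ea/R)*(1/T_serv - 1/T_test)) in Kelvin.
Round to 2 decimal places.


AF = exp((70/0.008314)*(1/309.15 - 1/365.15))
= 65.15

65.15


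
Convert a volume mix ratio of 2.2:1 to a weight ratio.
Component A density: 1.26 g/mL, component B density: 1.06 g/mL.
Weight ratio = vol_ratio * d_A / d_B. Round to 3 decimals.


= 2.2 * 1.26 / 1.06 = 2.615

2.615


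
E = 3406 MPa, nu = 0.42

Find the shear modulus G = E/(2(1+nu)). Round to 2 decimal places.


G = 3406 / (2 * 1.42)
= 1199.30 MPa

1199.30


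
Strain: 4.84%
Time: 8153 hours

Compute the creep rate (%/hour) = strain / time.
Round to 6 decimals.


Creep rate = 4.84 / 8153
= 0.000594 %/h

0.000594


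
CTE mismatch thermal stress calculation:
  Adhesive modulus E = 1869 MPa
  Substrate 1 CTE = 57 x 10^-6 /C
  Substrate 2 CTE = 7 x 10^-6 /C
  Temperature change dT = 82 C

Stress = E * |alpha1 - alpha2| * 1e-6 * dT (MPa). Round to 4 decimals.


delta_alpha = |57 - 7| = 50 x 10^-6/C
Stress = 1869 * 50e-6 * 82
= 7.6629 MPa

7.6629


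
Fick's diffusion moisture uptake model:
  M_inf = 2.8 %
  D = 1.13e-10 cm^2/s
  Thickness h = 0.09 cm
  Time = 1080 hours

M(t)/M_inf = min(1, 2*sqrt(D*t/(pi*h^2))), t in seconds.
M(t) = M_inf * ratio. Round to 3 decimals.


t_sec = 1080 * 3600 = 3888000
ratio = 2*sqrt(1.13e-10*3888000/(pi*0.09^2))
= min(1, 0.262794)
= 0.262794
M(t) = 2.8 * 0.262794 = 0.736 %

0.736


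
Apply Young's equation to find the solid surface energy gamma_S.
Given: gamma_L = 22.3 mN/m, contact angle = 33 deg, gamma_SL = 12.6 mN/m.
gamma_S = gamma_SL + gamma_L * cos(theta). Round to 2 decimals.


theta_rad = 33 * pi/180 = 0.575959
gamma_S = 12.6 + 22.3 * cos(0.575959)
= 31.30 mN/m

31.30


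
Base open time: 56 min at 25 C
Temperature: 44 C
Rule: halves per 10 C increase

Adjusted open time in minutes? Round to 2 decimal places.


Acceleration = 2^((44-25)/10) = 3.7321
Open time = 56 / 3.7321 = 15.00 min

15.00


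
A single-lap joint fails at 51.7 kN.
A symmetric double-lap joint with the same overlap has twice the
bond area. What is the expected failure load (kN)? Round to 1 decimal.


Double-lap load = 2 * 51.7 = 103.4 kN

103.4


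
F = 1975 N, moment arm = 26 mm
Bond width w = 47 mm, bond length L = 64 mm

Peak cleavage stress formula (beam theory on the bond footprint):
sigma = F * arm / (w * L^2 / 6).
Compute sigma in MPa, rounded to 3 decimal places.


sigma = (1975 * 26) / (47 * 4096 / 6)
= 51350 * 6 / 192512
= 308100 / 192512
= 1.600 MPa

1.600


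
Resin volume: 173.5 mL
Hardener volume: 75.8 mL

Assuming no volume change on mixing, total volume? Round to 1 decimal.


V_total = 173.5 + 75.8 = 249.3 mL

249.3


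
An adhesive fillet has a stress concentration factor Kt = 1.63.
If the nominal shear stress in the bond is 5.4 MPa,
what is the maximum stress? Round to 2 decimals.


Max stress = 5.4 * 1.63 = 8.80 MPa

8.80


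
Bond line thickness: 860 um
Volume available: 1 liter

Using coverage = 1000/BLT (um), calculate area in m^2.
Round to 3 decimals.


1 L = 1e6 mm^3, thickness = 860 um = 0.86 mm
Area = 1e6 / 0.86 mm^2 = (1e6 / 0.86) / 1e6 m^2 = 1000 / 860 m^2
= 1.163 m^2

1.163


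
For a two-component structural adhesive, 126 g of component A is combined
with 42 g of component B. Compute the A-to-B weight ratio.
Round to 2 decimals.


Weight ratio A:B = 126 / 42
= 3.00

3.00


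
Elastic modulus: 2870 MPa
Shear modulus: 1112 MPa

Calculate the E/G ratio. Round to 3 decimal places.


E / G = 2870 / 1112 = 2.581

2.581


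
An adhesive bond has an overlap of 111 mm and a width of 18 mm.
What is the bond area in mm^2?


Bond area = overlap * width
= 111 * 18
= 1998 mm^2

1998


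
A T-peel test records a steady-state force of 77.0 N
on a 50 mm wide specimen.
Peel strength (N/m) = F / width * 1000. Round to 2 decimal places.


Peel strength = 77.0 / 50 * 1000
= 1540.00 N/m

1540.00


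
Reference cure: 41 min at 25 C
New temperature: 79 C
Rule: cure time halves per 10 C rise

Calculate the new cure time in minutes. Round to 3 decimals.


factor = 2^((79-25)/10) = 42.2243
t_new = 41 / 42.2243 = 0.971 min

0.971


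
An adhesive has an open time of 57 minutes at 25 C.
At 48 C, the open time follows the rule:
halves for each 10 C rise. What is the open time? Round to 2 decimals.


Factor = 2^((48-25)/10) = 4.9246
Open time = 57 / 4.9246 = 11.57 min

11.57


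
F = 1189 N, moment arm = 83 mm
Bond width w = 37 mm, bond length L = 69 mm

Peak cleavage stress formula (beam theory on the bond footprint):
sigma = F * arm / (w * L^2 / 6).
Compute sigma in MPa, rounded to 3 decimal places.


sigma = (1189 * 83) / (37 * 4761 / 6)
= 98687 * 6 / 176157
= 592122 / 176157
= 3.361 MPa

3.361


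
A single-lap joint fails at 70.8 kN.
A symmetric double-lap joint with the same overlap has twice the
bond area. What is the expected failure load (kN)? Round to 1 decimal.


Double-lap load = 2 * 70.8 = 141.6 kN

141.6


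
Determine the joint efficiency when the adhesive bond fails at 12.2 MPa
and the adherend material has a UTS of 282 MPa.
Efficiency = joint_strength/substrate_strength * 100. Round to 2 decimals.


Joint efficiency = 12.2 / 282 * 100
= 4.33%

4.33


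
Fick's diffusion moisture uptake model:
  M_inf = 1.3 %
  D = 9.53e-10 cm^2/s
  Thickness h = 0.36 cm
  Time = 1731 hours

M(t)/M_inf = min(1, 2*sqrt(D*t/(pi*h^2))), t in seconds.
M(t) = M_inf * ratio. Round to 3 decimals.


t_sec = 1731 * 3600 = 6231600
ratio = 2*sqrt(9.53e-10*6231600/(pi*0.36^2))
= min(1, 0.241545)
= 0.241545
M(t) = 1.3 * 0.241545 = 0.314 %

0.314


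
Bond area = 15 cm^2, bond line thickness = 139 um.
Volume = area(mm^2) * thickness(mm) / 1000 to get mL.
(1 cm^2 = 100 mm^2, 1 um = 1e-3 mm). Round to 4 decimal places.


area_mm2 = 15 * 100 = 1500
blt_mm = 139 * 1e-3 = 0.139
vol_mm3 = 1500 * 0.139 = 208.5
vol_mL = 208.5 / 1000 = 0.2085 mL

0.2085


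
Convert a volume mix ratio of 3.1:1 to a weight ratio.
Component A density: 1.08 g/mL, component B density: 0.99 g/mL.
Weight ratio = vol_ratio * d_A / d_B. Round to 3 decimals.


= 3.1 * 1.08 / 0.99 = 3.382

3.382


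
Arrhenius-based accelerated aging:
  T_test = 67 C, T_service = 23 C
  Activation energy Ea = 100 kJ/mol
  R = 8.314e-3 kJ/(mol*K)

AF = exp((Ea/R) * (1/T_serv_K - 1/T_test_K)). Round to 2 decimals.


T_test_K = 340.15, T_serv_K = 296.15
AF = exp((100/8.314e-3) * (1/296.15 - 1/340.15))
= 191.26

191.26


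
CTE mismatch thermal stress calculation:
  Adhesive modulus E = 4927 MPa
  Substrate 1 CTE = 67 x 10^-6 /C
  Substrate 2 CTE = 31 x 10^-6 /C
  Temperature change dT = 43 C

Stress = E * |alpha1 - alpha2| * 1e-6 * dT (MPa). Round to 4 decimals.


delta_alpha = |67 - 31| = 36 x 10^-6/C
Stress = 4927 * 36e-6 * 43
= 7.6270 MPa

7.6270


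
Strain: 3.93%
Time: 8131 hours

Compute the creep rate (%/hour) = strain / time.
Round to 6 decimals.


Creep rate = 3.93 / 8131
= 0.000483 %/h

0.000483


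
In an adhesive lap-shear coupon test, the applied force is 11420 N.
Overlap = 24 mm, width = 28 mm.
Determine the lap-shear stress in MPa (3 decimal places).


stress = F / (overlap * width)
= 11420 / (24 * 28)
= 16.994 MPa

16.994


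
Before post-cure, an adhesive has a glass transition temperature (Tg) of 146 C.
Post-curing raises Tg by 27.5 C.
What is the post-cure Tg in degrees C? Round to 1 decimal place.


Tg_post = Tg_base + delta_Tg
= 146 + 27.5
= 173.5 C

173.5


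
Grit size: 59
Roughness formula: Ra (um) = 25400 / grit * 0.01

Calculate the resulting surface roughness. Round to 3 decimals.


Ra = 25400 / 59 * 0.01
= 4.305 um

4.305


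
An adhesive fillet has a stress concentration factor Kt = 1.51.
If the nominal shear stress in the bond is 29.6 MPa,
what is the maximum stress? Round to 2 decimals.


Max stress = 29.6 * 1.51 = 44.70 MPa

44.70


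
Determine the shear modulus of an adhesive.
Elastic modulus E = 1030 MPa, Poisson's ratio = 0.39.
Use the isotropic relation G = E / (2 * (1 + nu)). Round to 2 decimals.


G = 1030 / (2*(1+0.39)) = 1030 / 2.78
= 370.50 MPa

370.50


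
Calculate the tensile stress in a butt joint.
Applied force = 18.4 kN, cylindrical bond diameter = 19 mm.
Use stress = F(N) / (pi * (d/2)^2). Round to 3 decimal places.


A = pi * 9.5^2 = 283.5287 mm^2
sigma = 18400.0 / 283.5287 = 64.896 MPa

64.896


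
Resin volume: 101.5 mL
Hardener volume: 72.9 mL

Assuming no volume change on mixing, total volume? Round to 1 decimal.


V_total = 101.5 + 72.9 = 174.4 mL

174.4


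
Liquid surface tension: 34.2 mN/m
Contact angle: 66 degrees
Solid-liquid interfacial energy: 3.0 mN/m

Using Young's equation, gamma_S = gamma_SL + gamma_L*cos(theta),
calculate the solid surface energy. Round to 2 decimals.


gamma_S = 3.0 + 34.2 * cos(66)
= 16.91 mN/m

16.91


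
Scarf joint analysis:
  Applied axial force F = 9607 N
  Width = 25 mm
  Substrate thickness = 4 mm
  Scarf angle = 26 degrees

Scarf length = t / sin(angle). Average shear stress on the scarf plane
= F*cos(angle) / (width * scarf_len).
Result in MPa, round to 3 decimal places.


Scarf length = 4 / sin(26 deg) = 9.1247 mm
cos(26 deg) = 0.898794
Shear = 9607 * 0.898794 / (25 * 9.1247)
= 37.852 MPa

37.852


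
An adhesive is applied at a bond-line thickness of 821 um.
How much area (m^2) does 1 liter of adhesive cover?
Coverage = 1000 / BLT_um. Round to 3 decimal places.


Coverage = 1000 / 821 = 1.218 m^2

1.218


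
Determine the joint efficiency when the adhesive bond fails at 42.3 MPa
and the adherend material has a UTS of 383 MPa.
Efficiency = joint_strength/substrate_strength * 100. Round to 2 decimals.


Joint efficiency = 42.3 / 383 * 100
= 11.04%

11.04


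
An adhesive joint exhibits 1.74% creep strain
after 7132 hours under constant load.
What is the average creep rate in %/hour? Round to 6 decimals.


Creep rate = strain / time
= 1.74 / 7132
= 0.000244 %/h

0.000244


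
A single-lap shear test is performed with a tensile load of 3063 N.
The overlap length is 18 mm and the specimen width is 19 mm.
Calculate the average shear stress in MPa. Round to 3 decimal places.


Shear stress = F / (overlap * width)
= 3063 / (18 * 19)
= 3063 / 342
= 8.956 MPa

8.956


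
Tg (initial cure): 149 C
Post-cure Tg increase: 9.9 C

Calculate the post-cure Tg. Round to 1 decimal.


Post-cure Tg = 149 + 9.9 = 158.9 C

158.9


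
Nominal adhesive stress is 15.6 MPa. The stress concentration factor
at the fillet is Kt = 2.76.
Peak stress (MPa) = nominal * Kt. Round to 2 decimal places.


Peak = 15.6 * 2.76 = 43.06 MPa

43.06


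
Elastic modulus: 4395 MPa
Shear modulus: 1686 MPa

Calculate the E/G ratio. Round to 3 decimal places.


E / G = 4395 / 1686 = 2.607

2.607


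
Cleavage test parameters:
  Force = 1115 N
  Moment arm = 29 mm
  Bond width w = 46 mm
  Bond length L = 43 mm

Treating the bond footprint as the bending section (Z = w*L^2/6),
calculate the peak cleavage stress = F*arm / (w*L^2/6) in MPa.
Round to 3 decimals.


M = 1115 * 29 = 32335 N*mm
Z = 46 * 43^2 / 6 = 85054 / 6 mm^3
sigma = M / Z = 6 * 32335 / 85054 = 194010 / 85054
= 2.281 MPa

2.281


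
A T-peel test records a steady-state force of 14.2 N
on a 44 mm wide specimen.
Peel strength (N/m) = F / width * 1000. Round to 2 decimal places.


Peel strength = 14.2 / 44 * 1000
= 322.73 N/m

322.73


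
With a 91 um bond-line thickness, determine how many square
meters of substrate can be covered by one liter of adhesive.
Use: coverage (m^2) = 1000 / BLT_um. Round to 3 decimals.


Coverage = 1000 / 91 = 10.989 m^2

10.989
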